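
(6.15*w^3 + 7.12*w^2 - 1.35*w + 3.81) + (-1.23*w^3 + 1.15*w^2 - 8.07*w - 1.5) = 4.92*w^3 + 8.27*w^2 - 9.42*w + 2.31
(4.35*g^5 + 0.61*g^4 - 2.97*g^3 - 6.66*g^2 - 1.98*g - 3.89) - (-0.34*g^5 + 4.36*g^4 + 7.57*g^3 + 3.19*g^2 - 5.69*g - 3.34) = 4.69*g^5 - 3.75*g^4 - 10.54*g^3 - 9.85*g^2 + 3.71*g - 0.55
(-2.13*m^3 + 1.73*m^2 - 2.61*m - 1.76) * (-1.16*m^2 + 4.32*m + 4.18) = 2.4708*m^5 - 11.2084*m^4 + 1.5978*m^3 - 2.0022*m^2 - 18.513*m - 7.3568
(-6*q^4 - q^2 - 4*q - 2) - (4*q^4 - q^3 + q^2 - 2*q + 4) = -10*q^4 + q^3 - 2*q^2 - 2*q - 6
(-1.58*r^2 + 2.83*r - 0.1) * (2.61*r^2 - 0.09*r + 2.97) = -4.1238*r^4 + 7.5285*r^3 - 5.2083*r^2 + 8.4141*r - 0.297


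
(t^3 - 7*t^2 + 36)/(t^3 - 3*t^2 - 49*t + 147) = (t^2 - 4*t - 12)/(t^2 - 49)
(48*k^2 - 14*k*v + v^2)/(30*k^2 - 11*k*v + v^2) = (-8*k + v)/(-5*k + v)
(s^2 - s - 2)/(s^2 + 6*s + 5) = (s - 2)/(s + 5)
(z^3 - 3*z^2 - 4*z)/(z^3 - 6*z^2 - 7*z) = (z - 4)/(z - 7)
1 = 1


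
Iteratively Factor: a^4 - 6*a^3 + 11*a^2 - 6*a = (a)*(a^3 - 6*a^2 + 11*a - 6) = a*(a - 2)*(a^2 - 4*a + 3) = a*(a - 2)*(a - 1)*(a - 3)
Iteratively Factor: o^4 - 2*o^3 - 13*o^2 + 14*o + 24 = (o + 1)*(o^3 - 3*o^2 - 10*o + 24) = (o + 1)*(o + 3)*(o^2 - 6*o + 8) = (o - 4)*(o + 1)*(o + 3)*(o - 2)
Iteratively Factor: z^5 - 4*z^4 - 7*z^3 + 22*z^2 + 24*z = (z + 2)*(z^4 - 6*z^3 + 5*z^2 + 12*z) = z*(z + 2)*(z^3 - 6*z^2 + 5*z + 12) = z*(z + 1)*(z + 2)*(z^2 - 7*z + 12) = z*(z - 3)*(z + 1)*(z + 2)*(z - 4)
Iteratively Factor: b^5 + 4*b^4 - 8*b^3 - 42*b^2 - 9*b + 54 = (b - 3)*(b^4 + 7*b^3 + 13*b^2 - 3*b - 18) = (b - 3)*(b + 3)*(b^3 + 4*b^2 + b - 6) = (b - 3)*(b + 3)^2*(b^2 + b - 2) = (b - 3)*(b + 2)*(b + 3)^2*(b - 1)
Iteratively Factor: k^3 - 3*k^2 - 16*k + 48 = (k - 4)*(k^2 + k - 12) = (k - 4)*(k - 3)*(k + 4)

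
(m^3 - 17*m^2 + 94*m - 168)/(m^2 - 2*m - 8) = (m^2 - 13*m + 42)/(m + 2)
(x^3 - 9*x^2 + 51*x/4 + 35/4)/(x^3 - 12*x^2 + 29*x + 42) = (x^2 - 2*x - 5/4)/(x^2 - 5*x - 6)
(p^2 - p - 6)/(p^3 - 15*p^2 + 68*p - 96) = (p + 2)/(p^2 - 12*p + 32)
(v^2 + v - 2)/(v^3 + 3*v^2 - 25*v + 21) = (v + 2)/(v^2 + 4*v - 21)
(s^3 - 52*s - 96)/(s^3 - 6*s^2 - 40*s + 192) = (s + 2)/(s - 4)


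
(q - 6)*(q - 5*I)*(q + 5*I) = q^3 - 6*q^2 + 25*q - 150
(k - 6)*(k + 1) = k^2 - 5*k - 6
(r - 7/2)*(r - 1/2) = r^2 - 4*r + 7/4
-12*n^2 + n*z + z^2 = (-3*n + z)*(4*n + z)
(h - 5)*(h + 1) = h^2 - 4*h - 5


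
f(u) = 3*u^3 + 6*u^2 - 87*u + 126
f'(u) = 9*u^2 + 12*u - 87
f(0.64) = 73.56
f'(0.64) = -75.63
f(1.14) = 39.06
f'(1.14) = -61.62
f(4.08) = 74.67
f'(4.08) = 111.78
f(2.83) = -4.16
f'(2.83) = 19.04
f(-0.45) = 166.09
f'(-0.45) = -90.58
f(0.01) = 125.13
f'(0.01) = -86.88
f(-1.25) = 238.27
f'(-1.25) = -87.94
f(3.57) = 28.38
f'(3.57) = 70.54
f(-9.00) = -792.00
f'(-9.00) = 534.00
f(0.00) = 126.00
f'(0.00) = -87.00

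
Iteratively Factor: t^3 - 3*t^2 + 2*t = (t - 2)*(t^2 - t) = (t - 2)*(t - 1)*(t)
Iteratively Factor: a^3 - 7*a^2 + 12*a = (a - 4)*(a^2 - 3*a) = (a - 4)*(a - 3)*(a)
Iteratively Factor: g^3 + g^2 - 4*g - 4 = (g - 2)*(g^2 + 3*g + 2) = (g - 2)*(g + 2)*(g + 1)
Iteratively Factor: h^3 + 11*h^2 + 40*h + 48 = (h + 3)*(h^2 + 8*h + 16) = (h + 3)*(h + 4)*(h + 4)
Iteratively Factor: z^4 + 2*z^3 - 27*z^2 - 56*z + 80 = (z + 4)*(z^3 - 2*z^2 - 19*z + 20) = (z - 1)*(z + 4)*(z^2 - z - 20) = (z - 5)*(z - 1)*(z + 4)*(z + 4)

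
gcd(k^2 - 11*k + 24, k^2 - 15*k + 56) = k - 8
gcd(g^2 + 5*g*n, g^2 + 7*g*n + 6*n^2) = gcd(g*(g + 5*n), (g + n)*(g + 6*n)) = 1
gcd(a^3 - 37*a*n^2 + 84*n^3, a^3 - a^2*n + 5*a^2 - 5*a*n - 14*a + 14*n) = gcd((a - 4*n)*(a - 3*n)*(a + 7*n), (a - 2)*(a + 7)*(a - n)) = 1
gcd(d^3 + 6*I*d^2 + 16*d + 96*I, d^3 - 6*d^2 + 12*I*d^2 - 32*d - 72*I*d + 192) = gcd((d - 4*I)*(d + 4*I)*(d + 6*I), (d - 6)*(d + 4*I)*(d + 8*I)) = d + 4*I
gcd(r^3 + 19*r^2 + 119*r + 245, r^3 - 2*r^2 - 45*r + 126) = r + 7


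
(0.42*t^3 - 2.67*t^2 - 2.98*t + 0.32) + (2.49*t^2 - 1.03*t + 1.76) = 0.42*t^3 - 0.18*t^2 - 4.01*t + 2.08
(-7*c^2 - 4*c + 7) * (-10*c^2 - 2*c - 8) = 70*c^4 + 54*c^3 - 6*c^2 + 18*c - 56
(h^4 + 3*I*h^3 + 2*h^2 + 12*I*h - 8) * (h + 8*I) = h^5 + 11*I*h^4 - 22*h^3 + 28*I*h^2 - 104*h - 64*I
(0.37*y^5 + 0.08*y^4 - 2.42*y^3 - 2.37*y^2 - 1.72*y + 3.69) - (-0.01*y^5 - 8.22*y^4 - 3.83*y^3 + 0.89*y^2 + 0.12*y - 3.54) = 0.38*y^5 + 8.3*y^4 + 1.41*y^3 - 3.26*y^2 - 1.84*y + 7.23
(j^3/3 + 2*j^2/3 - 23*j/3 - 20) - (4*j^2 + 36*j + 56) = j^3/3 - 10*j^2/3 - 131*j/3 - 76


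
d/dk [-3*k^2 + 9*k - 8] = 9 - 6*k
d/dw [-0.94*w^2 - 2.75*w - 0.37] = -1.88*w - 2.75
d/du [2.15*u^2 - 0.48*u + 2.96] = 4.3*u - 0.48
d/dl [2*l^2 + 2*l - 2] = 4*l + 2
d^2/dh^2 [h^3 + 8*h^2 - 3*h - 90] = 6*h + 16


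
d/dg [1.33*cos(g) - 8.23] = -1.33*sin(g)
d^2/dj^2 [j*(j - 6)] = 2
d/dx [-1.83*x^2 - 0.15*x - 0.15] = -3.66*x - 0.15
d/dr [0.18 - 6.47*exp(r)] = -6.47*exp(r)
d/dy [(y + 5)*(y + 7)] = 2*y + 12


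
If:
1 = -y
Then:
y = -1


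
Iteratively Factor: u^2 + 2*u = (u)*(u + 2)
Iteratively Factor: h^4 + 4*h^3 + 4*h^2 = (h)*(h^3 + 4*h^2 + 4*h) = h*(h + 2)*(h^2 + 2*h) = h*(h + 2)^2*(h)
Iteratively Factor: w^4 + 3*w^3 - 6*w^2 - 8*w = (w + 4)*(w^3 - w^2 - 2*w) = w*(w + 4)*(w^2 - w - 2) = w*(w - 2)*(w + 4)*(w + 1)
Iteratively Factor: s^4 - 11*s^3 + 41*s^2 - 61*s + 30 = (s - 2)*(s^3 - 9*s^2 + 23*s - 15) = (s - 5)*(s - 2)*(s^2 - 4*s + 3) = (s - 5)*(s - 3)*(s - 2)*(s - 1)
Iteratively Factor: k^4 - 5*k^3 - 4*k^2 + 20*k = (k)*(k^3 - 5*k^2 - 4*k + 20) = k*(k + 2)*(k^2 - 7*k + 10) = k*(k - 5)*(k + 2)*(k - 2)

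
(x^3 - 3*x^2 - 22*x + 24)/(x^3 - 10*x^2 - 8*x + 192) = (x - 1)/(x - 8)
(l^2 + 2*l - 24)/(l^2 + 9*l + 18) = (l - 4)/(l + 3)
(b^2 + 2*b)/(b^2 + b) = (b + 2)/(b + 1)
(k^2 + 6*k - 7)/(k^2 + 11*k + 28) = (k - 1)/(k + 4)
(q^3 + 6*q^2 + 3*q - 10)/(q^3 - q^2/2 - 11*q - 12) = 2*(q^2 + 4*q - 5)/(2*q^2 - 5*q - 12)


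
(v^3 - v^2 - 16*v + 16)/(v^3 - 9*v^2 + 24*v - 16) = (v + 4)/(v - 4)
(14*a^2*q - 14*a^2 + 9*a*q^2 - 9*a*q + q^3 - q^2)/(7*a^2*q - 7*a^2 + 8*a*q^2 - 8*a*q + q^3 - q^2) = (2*a + q)/(a + q)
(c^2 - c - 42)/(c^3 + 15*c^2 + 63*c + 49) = (c^2 - c - 42)/(c^3 + 15*c^2 + 63*c + 49)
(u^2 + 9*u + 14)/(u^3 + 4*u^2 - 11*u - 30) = (u + 7)/(u^2 + 2*u - 15)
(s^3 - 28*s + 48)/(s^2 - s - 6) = (-s^3 + 28*s - 48)/(-s^2 + s + 6)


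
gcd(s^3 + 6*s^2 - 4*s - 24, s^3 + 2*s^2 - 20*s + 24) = s^2 + 4*s - 12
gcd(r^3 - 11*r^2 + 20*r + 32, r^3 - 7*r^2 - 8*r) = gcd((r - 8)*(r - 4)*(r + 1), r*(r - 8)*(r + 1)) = r^2 - 7*r - 8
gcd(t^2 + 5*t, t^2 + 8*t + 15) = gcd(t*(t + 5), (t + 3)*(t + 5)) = t + 5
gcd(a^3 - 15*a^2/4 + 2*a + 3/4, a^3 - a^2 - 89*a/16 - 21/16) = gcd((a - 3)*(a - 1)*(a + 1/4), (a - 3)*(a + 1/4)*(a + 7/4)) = a^2 - 11*a/4 - 3/4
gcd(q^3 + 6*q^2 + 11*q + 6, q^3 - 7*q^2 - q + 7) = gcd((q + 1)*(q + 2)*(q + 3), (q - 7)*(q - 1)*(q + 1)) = q + 1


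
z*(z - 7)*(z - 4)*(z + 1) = z^4 - 10*z^3 + 17*z^2 + 28*z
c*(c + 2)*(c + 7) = c^3 + 9*c^2 + 14*c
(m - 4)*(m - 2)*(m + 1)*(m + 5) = m^4 - 23*m^2 + 18*m + 40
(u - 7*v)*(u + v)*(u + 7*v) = u^3 + u^2*v - 49*u*v^2 - 49*v^3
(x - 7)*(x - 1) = x^2 - 8*x + 7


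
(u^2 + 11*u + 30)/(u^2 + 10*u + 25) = (u + 6)/(u + 5)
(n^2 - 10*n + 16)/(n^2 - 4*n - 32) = (n - 2)/(n + 4)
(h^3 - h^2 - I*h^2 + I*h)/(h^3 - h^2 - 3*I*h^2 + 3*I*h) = (h - I)/(h - 3*I)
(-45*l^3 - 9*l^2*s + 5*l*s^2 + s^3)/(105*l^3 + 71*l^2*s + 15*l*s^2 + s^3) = (-3*l + s)/(7*l + s)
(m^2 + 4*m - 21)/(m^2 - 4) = (m^2 + 4*m - 21)/(m^2 - 4)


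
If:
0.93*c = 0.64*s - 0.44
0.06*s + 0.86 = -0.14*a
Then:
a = -0.428571428571429*s - 6.14285714285714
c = 0.688172043010753*s - 0.473118279569892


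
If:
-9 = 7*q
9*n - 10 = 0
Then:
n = 10/9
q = -9/7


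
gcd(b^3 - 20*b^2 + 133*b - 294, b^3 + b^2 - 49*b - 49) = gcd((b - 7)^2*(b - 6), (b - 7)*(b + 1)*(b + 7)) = b - 7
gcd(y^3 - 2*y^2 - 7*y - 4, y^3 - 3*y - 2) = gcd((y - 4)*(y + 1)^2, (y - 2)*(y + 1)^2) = y^2 + 2*y + 1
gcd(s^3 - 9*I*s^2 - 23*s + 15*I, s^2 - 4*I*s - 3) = s^2 - 4*I*s - 3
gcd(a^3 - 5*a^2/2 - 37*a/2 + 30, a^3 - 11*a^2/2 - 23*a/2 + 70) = a - 5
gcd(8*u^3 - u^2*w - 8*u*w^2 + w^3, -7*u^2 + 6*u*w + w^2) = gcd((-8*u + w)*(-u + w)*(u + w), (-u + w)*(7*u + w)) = u - w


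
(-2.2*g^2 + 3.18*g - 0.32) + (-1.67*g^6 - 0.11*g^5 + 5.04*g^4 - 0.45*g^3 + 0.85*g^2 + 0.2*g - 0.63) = -1.67*g^6 - 0.11*g^5 + 5.04*g^4 - 0.45*g^3 - 1.35*g^2 + 3.38*g - 0.95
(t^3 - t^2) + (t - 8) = t^3 - t^2 + t - 8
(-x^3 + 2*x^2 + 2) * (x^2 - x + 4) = -x^5 + 3*x^4 - 6*x^3 + 10*x^2 - 2*x + 8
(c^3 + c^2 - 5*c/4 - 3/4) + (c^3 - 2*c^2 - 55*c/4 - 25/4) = 2*c^3 - c^2 - 15*c - 7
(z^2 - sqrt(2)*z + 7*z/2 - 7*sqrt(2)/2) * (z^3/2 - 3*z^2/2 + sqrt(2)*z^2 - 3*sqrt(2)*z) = z^5/2 + z^4/4 + sqrt(2)*z^4/2 - 29*z^3/4 + sqrt(2)*z^3/4 - 21*sqrt(2)*z^2/4 - z^2 + 21*z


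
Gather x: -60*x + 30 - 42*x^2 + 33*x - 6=-42*x^2 - 27*x + 24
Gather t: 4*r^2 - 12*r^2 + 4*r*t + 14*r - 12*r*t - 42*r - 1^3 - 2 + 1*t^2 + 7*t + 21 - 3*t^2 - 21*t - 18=-8*r^2 - 28*r - 2*t^2 + t*(-8*r - 14)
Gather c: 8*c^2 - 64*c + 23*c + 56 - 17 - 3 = 8*c^2 - 41*c + 36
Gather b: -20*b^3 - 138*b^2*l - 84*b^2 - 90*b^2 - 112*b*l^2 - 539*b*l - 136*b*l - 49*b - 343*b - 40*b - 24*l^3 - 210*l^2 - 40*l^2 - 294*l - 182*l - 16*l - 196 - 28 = -20*b^3 + b^2*(-138*l - 174) + b*(-112*l^2 - 675*l - 432) - 24*l^3 - 250*l^2 - 492*l - 224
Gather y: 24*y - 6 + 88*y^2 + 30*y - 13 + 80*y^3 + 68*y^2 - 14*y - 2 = 80*y^3 + 156*y^2 + 40*y - 21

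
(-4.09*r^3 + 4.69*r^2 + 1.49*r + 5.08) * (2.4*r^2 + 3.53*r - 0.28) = -9.816*r^5 - 3.1817*r^4 + 21.2769*r^3 + 16.1385*r^2 + 17.5152*r - 1.4224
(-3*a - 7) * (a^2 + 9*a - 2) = -3*a^3 - 34*a^2 - 57*a + 14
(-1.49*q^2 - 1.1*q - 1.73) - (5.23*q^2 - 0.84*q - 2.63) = -6.72*q^2 - 0.26*q + 0.9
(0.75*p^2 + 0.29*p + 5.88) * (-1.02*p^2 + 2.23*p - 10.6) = -0.765*p^4 + 1.3767*p^3 - 13.3009*p^2 + 10.0384*p - 62.328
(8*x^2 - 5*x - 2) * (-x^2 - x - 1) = -8*x^4 - 3*x^3 - x^2 + 7*x + 2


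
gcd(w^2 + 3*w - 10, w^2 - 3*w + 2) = w - 2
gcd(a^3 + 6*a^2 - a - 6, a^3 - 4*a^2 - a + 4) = a^2 - 1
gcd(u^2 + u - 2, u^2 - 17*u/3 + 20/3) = 1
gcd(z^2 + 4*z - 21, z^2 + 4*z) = 1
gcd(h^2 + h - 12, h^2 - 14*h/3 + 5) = h - 3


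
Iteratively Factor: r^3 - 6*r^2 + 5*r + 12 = (r - 4)*(r^2 - 2*r - 3) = (r - 4)*(r - 3)*(r + 1)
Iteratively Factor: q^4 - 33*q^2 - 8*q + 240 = (q - 5)*(q^3 + 5*q^2 - 8*q - 48) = (q - 5)*(q + 4)*(q^2 + q - 12) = (q - 5)*(q - 3)*(q + 4)*(q + 4)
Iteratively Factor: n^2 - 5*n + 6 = (n - 2)*(n - 3)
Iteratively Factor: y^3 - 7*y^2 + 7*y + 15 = (y + 1)*(y^2 - 8*y + 15) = (y - 3)*(y + 1)*(y - 5)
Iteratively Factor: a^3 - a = (a + 1)*(a^2 - a) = a*(a + 1)*(a - 1)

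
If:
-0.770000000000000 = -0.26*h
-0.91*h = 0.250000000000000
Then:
No Solution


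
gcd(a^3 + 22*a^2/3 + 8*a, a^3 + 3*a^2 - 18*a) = a^2 + 6*a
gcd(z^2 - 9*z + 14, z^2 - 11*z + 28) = z - 7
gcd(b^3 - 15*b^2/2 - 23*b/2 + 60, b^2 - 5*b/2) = b - 5/2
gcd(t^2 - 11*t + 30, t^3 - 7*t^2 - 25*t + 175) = t - 5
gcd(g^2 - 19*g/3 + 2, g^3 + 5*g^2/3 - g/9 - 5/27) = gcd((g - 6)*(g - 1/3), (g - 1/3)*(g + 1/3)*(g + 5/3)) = g - 1/3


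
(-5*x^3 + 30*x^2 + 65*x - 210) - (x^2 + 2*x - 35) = -5*x^3 + 29*x^2 + 63*x - 175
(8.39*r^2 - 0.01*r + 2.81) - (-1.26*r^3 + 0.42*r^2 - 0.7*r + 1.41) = 1.26*r^3 + 7.97*r^2 + 0.69*r + 1.4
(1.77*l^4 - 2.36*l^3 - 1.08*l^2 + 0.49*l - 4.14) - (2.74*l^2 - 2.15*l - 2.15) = 1.77*l^4 - 2.36*l^3 - 3.82*l^2 + 2.64*l - 1.99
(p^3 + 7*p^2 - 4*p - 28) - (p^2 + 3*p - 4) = p^3 + 6*p^2 - 7*p - 24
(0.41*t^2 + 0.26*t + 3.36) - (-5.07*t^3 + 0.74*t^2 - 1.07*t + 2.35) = 5.07*t^3 - 0.33*t^2 + 1.33*t + 1.01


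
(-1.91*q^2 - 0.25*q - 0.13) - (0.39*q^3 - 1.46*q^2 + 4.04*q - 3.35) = -0.39*q^3 - 0.45*q^2 - 4.29*q + 3.22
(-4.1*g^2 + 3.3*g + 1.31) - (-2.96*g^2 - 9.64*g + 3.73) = -1.14*g^2 + 12.94*g - 2.42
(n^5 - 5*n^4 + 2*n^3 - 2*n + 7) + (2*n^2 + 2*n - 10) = n^5 - 5*n^4 + 2*n^3 + 2*n^2 - 3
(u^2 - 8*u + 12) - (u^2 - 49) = 61 - 8*u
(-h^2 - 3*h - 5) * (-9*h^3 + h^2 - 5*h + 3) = 9*h^5 + 26*h^4 + 47*h^3 + 7*h^2 + 16*h - 15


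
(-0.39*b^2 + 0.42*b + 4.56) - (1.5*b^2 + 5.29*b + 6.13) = -1.89*b^2 - 4.87*b - 1.57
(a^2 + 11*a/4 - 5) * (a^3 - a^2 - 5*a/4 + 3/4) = a^5 + 7*a^4/4 - 9*a^3 + 37*a^2/16 + 133*a/16 - 15/4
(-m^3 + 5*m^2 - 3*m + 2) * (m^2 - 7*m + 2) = -m^5 + 12*m^4 - 40*m^3 + 33*m^2 - 20*m + 4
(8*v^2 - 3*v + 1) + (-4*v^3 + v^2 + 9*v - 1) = -4*v^3 + 9*v^2 + 6*v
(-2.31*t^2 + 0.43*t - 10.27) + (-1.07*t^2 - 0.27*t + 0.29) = -3.38*t^2 + 0.16*t - 9.98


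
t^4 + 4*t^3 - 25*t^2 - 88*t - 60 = (t - 5)*(t + 1)*(t + 2)*(t + 6)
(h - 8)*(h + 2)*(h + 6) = h^3 - 52*h - 96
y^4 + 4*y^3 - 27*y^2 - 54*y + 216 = (y - 3)^2*(y + 4)*(y + 6)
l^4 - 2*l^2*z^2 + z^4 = (l - z)^2*(l + z)^2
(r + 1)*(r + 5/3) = r^2 + 8*r/3 + 5/3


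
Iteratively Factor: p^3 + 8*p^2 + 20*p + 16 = (p + 2)*(p^2 + 6*p + 8) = (p + 2)*(p + 4)*(p + 2)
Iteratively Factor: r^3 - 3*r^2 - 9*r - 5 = (r - 5)*(r^2 + 2*r + 1) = (r - 5)*(r + 1)*(r + 1)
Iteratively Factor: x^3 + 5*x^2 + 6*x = (x + 3)*(x^2 + 2*x) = (x + 2)*(x + 3)*(x)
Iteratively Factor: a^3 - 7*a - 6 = (a - 3)*(a^2 + 3*a + 2) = (a - 3)*(a + 1)*(a + 2)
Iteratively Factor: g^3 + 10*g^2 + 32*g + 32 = (g + 4)*(g^2 + 6*g + 8) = (g + 4)^2*(g + 2)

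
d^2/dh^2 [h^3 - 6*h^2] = 6*h - 12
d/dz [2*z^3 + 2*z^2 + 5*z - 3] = 6*z^2 + 4*z + 5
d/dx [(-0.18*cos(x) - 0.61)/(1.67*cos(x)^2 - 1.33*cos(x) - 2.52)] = (-0.3006*cos(x)^2 - 2.0374*cos(x) + 0.3577)*sin(x)/(2.7889*cos(x)^4 - 4.4422*cos(x)^3 - 6.6479*cos(x)^2 + 6.7032*cos(x) + 6.3504)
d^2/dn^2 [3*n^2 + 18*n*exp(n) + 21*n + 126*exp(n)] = 18*n*exp(n) + 162*exp(n) + 6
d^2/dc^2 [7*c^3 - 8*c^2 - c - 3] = 42*c - 16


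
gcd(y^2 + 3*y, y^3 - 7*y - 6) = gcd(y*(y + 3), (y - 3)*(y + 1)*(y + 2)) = 1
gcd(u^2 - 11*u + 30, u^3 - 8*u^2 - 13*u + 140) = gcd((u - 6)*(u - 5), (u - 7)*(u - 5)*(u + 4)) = u - 5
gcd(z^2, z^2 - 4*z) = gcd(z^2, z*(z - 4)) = z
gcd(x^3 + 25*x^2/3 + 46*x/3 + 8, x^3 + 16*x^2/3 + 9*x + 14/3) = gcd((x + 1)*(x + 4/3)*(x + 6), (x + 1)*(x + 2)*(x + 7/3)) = x + 1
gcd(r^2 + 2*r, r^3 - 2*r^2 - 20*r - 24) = r + 2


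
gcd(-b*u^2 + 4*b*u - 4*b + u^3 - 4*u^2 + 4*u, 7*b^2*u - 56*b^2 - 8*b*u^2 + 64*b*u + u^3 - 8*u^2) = -b + u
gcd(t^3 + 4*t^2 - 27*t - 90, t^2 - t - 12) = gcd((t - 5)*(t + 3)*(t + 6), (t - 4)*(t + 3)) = t + 3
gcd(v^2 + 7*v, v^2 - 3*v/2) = v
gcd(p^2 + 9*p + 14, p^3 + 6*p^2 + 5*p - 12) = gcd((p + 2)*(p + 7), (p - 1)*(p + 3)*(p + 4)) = 1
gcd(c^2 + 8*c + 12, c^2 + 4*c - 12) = c + 6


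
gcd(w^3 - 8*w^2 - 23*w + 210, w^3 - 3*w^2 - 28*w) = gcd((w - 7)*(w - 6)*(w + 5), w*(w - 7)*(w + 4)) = w - 7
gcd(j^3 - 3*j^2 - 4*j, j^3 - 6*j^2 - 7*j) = j^2 + j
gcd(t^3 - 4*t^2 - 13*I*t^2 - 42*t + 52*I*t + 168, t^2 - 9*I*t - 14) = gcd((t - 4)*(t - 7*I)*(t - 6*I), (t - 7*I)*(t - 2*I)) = t - 7*I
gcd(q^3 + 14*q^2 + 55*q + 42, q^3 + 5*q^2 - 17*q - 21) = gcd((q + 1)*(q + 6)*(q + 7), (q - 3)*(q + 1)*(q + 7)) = q^2 + 8*q + 7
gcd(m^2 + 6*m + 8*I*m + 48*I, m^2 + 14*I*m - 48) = m + 8*I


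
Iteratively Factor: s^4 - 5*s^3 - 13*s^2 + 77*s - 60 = (s + 4)*(s^3 - 9*s^2 + 23*s - 15) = (s - 5)*(s + 4)*(s^2 - 4*s + 3) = (s - 5)*(s - 1)*(s + 4)*(s - 3)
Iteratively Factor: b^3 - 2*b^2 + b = (b - 1)*(b^2 - b) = (b - 1)^2*(b)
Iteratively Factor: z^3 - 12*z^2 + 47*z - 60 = (z - 5)*(z^2 - 7*z + 12) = (z - 5)*(z - 4)*(z - 3)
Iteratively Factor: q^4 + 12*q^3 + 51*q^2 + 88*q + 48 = (q + 4)*(q^3 + 8*q^2 + 19*q + 12) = (q + 3)*(q + 4)*(q^2 + 5*q + 4) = (q + 1)*(q + 3)*(q + 4)*(q + 4)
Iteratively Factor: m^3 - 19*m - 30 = (m - 5)*(m^2 + 5*m + 6) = (m - 5)*(m + 2)*(m + 3)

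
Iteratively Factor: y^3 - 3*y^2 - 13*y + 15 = (y - 5)*(y^2 + 2*y - 3) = (y - 5)*(y + 3)*(y - 1)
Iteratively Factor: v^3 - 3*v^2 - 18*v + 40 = (v + 4)*(v^2 - 7*v + 10) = (v - 5)*(v + 4)*(v - 2)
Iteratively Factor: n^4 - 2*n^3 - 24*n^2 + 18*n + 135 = (n + 3)*(n^3 - 5*n^2 - 9*n + 45) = (n + 3)^2*(n^2 - 8*n + 15) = (n - 3)*(n + 3)^2*(n - 5)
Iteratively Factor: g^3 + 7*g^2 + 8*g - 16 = (g - 1)*(g^2 + 8*g + 16) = (g - 1)*(g + 4)*(g + 4)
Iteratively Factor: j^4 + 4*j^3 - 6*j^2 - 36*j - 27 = (j + 3)*(j^3 + j^2 - 9*j - 9) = (j + 1)*(j + 3)*(j^2 - 9) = (j + 1)*(j + 3)^2*(j - 3)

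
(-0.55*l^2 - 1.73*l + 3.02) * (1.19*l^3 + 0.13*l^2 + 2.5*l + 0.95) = -0.6545*l^5 - 2.1302*l^4 + 1.9939*l^3 - 4.4549*l^2 + 5.9065*l + 2.869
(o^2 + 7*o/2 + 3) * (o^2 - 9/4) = o^4 + 7*o^3/2 + 3*o^2/4 - 63*o/8 - 27/4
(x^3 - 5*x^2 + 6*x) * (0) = 0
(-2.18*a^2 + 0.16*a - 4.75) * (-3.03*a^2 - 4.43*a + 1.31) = 6.6054*a^4 + 9.1726*a^3 + 10.8279*a^2 + 21.2521*a - 6.2225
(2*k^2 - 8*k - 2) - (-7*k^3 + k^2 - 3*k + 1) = 7*k^3 + k^2 - 5*k - 3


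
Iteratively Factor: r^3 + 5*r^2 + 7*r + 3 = (r + 1)*(r^2 + 4*r + 3) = (r + 1)*(r + 3)*(r + 1)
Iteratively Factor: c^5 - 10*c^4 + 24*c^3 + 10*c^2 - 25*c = (c - 1)*(c^4 - 9*c^3 + 15*c^2 + 25*c) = (c - 5)*(c - 1)*(c^3 - 4*c^2 - 5*c) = (c - 5)^2*(c - 1)*(c^2 + c) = (c - 5)^2*(c - 1)*(c + 1)*(c)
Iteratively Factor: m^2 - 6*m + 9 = (m - 3)*(m - 3)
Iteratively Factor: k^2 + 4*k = (k)*(k + 4)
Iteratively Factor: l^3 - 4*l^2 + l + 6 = (l - 3)*(l^2 - l - 2) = (l - 3)*(l - 2)*(l + 1)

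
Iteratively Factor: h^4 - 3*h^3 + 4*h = (h)*(h^3 - 3*h^2 + 4) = h*(h + 1)*(h^2 - 4*h + 4) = h*(h - 2)*(h + 1)*(h - 2)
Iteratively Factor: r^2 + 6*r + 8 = (r + 2)*(r + 4)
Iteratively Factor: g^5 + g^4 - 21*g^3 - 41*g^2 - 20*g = (g)*(g^4 + g^3 - 21*g^2 - 41*g - 20) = g*(g + 1)*(g^3 - 21*g - 20) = g*(g + 1)^2*(g^2 - g - 20) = g*(g + 1)^2*(g + 4)*(g - 5)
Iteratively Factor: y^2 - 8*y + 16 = (y - 4)*(y - 4)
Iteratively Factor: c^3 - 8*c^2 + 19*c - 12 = (c - 4)*(c^2 - 4*c + 3) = (c - 4)*(c - 1)*(c - 3)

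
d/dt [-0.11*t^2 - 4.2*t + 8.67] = -0.22*t - 4.2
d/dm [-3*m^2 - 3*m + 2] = -6*m - 3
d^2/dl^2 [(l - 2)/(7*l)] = -4/(7*l^3)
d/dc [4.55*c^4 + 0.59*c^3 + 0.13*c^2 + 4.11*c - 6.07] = 18.2*c^3 + 1.77*c^2 + 0.26*c + 4.11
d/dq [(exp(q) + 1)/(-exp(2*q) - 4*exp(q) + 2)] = (2*(exp(q) + 1)*(exp(q) + 2) - exp(2*q) - 4*exp(q) + 2)*exp(q)/(exp(2*q) + 4*exp(q) - 2)^2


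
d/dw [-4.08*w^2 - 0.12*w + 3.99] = -8.16*w - 0.12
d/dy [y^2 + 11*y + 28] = 2*y + 11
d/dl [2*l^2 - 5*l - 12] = 4*l - 5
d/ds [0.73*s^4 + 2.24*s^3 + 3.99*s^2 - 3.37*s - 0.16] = 2.92*s^3 + 6.72*s^2 + 7.98*s - 3.37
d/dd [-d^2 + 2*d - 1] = 2 - 2*d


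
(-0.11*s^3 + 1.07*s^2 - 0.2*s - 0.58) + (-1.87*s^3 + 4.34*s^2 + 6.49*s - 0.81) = -1.98*s^3 + 5.41*s^2 + 6.29*s - 1.39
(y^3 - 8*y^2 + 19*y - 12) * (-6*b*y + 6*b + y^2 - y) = -6*b*y^4 + 54*b*y^3 - 162*b*y^2 + 186*b*y - 72*b + y^5 - 9*y^4 + 27*y^3 - 31*y^2 + 12*y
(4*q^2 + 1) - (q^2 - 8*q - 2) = 3*q^2 + 8*q + 3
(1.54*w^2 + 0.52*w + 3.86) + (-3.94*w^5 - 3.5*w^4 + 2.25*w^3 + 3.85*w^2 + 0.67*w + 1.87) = -3.94*w^5 - 3.5*w^4 + 2.25*w^3 + 5.39*w^2 + 1.19*w + 5.73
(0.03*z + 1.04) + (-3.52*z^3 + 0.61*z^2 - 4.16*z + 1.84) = -3.52*z^3 + 0.61*z^2 - 4.13*z + 2.88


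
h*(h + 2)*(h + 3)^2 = h^4 + 8*h^3 + 21*h^2 + 18*h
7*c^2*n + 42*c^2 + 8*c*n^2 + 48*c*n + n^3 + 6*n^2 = (c + n)*(7*c + n)*(n + 6)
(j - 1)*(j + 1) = j^2 - 1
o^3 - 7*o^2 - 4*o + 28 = (o - 7)*(o - 2)*(o + 2)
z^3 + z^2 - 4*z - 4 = (z - 2)*(z + 1)*(z + 2)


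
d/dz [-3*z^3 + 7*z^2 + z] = -9*z^2 + 14*z + 1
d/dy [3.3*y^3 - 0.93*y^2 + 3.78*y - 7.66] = 9.9*y^2 - 1.86*y + 3.78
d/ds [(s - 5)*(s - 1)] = 2*s - 6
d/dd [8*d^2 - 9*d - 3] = 16*d - 9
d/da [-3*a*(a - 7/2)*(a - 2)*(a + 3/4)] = -12*a^3 + 171*a^2/4 - 69*a/4 - 63/4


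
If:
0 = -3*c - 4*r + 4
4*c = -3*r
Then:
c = -12/7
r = 16/7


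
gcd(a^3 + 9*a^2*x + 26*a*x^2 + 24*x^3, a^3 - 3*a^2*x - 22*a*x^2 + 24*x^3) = a + 4*x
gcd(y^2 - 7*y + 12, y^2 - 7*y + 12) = y^2 - 7*y + 12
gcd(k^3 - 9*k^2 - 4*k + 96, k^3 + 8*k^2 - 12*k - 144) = k - 4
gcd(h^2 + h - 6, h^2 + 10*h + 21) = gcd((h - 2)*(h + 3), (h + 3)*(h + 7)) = h + 3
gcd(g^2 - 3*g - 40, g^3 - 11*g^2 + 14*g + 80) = g - 8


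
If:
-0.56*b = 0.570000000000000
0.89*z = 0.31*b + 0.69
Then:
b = -1.02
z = 0.42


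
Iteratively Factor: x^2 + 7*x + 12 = (x + 4)*(x + 3)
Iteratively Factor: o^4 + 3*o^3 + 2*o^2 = (o)*(o^3 + 3*o^2 + 2*o) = o*(o + 1)*(o^2 + 2*o) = o*(o + 1)*(o + 2)*(o)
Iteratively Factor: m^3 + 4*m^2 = (m)*(m^2 + 4*m) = m*(m + 4)*(m)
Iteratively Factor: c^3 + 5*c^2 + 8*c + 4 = (c + 2)*(c^2 + 3*c + 2) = (c + 1)*(c + 2)*(c + 2)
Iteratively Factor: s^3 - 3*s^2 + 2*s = (s - 1)*(s^2 - 2*s) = s*(s - 1)*(s - 2)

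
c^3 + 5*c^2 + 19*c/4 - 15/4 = (c - 1/2)*(c + 5/2)*(c + 3)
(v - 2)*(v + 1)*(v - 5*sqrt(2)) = v^3 - 5*sqrt(2)*v^2 - v^2 - 2*v + 5*sqrt(2)*v + 10*sqrt(2)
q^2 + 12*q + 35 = (q + 5)*(q + 7)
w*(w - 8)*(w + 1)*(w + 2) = w^4 - 5*w^3 - 22*w^2 - 16*w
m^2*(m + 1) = m^3 + m^2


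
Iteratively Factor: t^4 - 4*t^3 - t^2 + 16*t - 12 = (t - 1)*(t^3 - 3*t^2 - 4*t + 12) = (t - 1)*(t + 2)*(t^2 - 5*t + 6) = (t - 3)*(t - 1)*(t + 2)*(t - 2)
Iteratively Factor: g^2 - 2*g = (g)*(g - 2)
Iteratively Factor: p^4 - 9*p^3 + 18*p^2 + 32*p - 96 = (p - 3)*(p^3 - 6*p^2 + 32) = (p - 4)*(p - 3)*(p^2 - 2*p - 8) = (p - 4)^2*(p - 3)*(p + 2)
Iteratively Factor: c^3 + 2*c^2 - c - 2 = (c - 1)*(c^2 + 3*c + 2) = (c - 1)*(c + 2)*(c + 1)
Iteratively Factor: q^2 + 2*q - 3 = (q - 1)*(q + 3)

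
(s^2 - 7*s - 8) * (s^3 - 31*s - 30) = s^5 - 7*s^4 - 39*s^3 + 187*s^2 + 458*s + 240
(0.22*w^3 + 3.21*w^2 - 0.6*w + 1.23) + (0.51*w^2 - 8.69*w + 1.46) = 0.22*w^3 + 3.72*w^2 - 9.29*w + 2.69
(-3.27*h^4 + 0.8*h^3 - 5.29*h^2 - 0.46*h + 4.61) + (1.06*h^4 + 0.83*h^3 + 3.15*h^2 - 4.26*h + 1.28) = -2.21*h^4 + 1.63*h^3 - 2.14*h^2 - 4.72*h + 5.89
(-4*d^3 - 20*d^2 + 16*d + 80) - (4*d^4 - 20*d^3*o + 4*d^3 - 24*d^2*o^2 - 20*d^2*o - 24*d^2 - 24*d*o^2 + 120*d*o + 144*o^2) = -4*d^4 + 20*d^3*o - 8*d^3 + 24*d^2*o^2 + 20*d^2*o + 4*d^2 + 24*d*o^2 - 120*d*o + 16*d - 144*o^2 + 80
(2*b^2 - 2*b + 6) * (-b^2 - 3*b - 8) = -2*b^4 - 4*b^3 - 16*b^2 - 2*b - 48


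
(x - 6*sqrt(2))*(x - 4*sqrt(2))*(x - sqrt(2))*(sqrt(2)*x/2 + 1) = sqrt(2)*x^4/2 - 10*x^3 + 23*sqrt(2)*x^2 + 20*x - 48*sqrt(2)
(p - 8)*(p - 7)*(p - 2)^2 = p^4 - 19*p^3 + 120*p^2 - 284*p + 224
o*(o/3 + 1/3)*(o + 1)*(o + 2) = o^4/3 + 4*o^3/3 + 5*o^2/3 + 2*o/3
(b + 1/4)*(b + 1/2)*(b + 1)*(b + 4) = b^4 + 23*b^3/4 + 63*b^2/8 + 29*b/8 + 1/2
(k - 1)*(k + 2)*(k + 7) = k^3 + 8*k^2 + 5*k - 14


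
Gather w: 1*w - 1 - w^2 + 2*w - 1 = -w^2 + 3*w - 2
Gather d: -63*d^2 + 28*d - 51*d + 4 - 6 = -63*d^2 - 23*d - 2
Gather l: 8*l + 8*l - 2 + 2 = 16*l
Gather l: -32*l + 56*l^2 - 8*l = 56*l^2 - 40*l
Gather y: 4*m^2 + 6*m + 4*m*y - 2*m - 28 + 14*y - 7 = 4*m^2 + 4*m + y*(4*m + 14) - 35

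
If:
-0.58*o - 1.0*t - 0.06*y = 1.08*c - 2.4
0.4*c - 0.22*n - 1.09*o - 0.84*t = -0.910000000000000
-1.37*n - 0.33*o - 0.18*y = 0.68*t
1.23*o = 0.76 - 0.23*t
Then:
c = 0.914170664797669 - 0.0619179115212712*y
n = -0.134865202097046*y - 0.682541702338804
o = 0.396753595783094 - 0.00144119024428575*y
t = 0.00770723478465858*y + 1.18257859646432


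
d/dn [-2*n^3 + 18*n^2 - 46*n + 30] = -6*n^2 + 36*n - 46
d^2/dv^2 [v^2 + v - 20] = 2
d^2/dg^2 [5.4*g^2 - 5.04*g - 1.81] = 10.8000000000000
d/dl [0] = 0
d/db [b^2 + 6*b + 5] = 2*b + 6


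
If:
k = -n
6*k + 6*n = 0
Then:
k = -n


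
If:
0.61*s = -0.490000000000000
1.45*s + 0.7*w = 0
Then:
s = -0.80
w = 1.66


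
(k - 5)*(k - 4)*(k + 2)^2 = k^4 - 5*k^3 - 12*k^2 + 44*k + 80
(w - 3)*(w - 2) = w^2 - 5*w + 6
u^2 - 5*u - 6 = (u - 6)*(u + 1)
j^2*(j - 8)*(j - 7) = j^4 - 15*j^3 + 56*j^2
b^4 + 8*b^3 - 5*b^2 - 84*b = b*(b - 3)*(b + 4)*(b + 7)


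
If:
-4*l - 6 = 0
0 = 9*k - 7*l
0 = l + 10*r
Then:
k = -7/6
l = -3/2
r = 3/20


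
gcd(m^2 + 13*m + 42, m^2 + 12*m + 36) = m + 6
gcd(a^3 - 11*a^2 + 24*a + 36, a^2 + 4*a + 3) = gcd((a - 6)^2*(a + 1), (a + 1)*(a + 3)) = a + 1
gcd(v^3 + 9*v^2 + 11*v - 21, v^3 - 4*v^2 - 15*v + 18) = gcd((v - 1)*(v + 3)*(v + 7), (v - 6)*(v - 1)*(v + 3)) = v^2 + 2*v - 3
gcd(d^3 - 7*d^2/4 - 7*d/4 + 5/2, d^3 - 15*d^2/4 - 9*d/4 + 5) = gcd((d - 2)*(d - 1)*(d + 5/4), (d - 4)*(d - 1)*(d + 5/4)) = d^2 + d/4 - 5/4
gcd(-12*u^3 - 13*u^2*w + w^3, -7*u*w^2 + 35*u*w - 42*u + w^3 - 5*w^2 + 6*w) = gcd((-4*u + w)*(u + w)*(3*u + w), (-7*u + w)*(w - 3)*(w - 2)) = 1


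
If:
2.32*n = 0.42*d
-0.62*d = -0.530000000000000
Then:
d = 0.85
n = 0.15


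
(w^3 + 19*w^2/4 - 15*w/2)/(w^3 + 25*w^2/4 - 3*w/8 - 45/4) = 2*w/(2*w + 3)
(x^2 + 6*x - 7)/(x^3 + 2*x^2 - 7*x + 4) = (x + 7)/(x^2 + 3*x - 4)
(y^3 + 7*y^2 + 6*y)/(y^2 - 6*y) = (y^2 + 7*y + 6)/(y - 6)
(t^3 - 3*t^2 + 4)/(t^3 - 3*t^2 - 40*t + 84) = (t^2 - t - 2)/(t^2 - t - 42)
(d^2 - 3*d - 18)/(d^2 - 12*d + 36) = (d + 3)/(d - 6)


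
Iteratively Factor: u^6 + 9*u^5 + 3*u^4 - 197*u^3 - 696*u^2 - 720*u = (u + 3)*(u^5 + 6*u^4 - 15*u^3 - 152*u^2 - 240*u) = u*(u + 3)*(u^4 + 6*u^3 - 15*u^2 - 152*u - 240) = u*(u - 5)*(u + 3)*(u^3 + 11*u^2 + 40*u + 48) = u*(u - 5)*(u + 3)*(u + 4)*(u^2 + 7*u + 12) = u*(u - 5)*(u + 3)*(u + 4)^2*(u + 3)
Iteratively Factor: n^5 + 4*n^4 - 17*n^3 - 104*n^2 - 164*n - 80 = (n + 2)*(n^4 + 2*n^3 - 21*n^2 - 62*n - 40) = (n - 5)*(n + 2)*(n^3 + 7*n^2 + 14*n + 8) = (n - 5)*(n + 2)^2*(n^2 + 5*n + 4) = (n - 5)*(n + 2)^2*(n + 4)*(n + 1)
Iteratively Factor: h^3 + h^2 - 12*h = (h)*(h^2 + h - 12) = h*(h - 3)*(h + 4)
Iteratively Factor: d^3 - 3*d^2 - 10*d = (d)*(d^2 - 3*d - 10) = d*(d - 5)*(d + 2)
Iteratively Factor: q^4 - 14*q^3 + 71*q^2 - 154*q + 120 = (q - 3)*(q^3 - 11*q^2 + 38*q - 40) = (q - 5)*(q - 3)*(q^2 - 6*q + 8) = (q - 5)*(q - 3)*(q - 2)*(q - 4)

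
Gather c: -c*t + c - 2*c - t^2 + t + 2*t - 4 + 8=c*(-t - 1) - t^2 + 3*t + 4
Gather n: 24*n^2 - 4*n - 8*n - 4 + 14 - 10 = 24*n^2 - 12*n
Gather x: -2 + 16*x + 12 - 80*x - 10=-64*x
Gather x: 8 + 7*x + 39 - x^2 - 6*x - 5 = -x^2 + x + 42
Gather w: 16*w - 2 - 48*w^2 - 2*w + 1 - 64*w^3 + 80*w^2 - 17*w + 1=-64*w^3 + 32*w^2 - 3*w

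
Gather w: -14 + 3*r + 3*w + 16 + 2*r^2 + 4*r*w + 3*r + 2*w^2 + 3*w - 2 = 2*r^2 + 6*r + 2*w^2 + w*(4*r + 6)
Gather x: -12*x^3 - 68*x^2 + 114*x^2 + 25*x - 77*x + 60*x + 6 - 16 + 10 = -12*x^3 + 46*x^2 + 8*x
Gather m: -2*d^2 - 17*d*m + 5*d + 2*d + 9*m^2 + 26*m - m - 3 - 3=-2*d^2 + 7*d + 9*m^2 + m*(25 - 17*d) - 6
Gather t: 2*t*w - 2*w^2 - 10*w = 2*t*w - 2*w^2 - 10*w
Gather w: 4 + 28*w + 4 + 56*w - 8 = 84*w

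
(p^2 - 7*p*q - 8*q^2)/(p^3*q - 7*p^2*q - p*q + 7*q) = (p^2 - 7*p*q - 8*q^2)/(q*(p^3 - 7*p^2 - p + 7))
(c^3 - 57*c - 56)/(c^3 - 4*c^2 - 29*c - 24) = (c + 7)/(c + 3)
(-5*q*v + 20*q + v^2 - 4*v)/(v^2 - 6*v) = (-5*q*v + 20*q + v^2 - 4*v)/(v*(v - 6))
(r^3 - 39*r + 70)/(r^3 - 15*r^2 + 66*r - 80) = (r + 7)/(r - 8)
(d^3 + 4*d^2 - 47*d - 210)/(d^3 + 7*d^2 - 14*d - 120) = (d - 7)/(d - 4)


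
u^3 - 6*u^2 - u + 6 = (u - 6)*(u - 1)*(u + 1)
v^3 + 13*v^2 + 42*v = v*(v + 6)*(v + 7)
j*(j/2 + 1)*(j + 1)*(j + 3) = j^4/2 + 3*j^3 + 11*j^2/2 + 3*j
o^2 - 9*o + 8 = (o - 8)*(o - 1)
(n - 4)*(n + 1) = n^2 - 3*n - 4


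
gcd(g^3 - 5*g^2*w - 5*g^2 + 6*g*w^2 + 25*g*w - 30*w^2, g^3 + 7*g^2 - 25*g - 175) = g - 5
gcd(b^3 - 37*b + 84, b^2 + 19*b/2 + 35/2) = b + 7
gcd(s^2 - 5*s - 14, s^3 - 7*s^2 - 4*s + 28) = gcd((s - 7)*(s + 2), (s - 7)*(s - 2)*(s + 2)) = s^2 - 5*s - 14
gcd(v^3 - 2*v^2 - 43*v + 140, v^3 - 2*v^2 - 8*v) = v - 4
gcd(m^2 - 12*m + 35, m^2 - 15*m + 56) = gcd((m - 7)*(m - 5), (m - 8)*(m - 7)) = m - 7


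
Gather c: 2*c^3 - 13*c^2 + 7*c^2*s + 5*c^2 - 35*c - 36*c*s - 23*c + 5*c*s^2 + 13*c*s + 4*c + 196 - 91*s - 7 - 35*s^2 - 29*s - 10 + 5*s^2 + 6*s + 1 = 2*c^3 + c^2*(7*s - 8) + c*(5*s^2 - 23*s - 54) - 30*s^2 - 114*s + 180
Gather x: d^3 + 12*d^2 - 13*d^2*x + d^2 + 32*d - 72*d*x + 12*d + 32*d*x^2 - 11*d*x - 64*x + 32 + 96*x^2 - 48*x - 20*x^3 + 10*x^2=d^3 + 13*d^2 + 44*d - 20*x^3 + x^2*(32*d + 106) + x*(-13*d^2 - 83*d - 112) + 32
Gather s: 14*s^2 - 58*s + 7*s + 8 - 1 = 14*s^2 - 51*s + 7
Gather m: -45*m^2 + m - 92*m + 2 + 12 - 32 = -45*m^2 - 91*m - 18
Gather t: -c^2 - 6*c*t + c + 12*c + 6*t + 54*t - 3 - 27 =-c^2 + 13*c + t*(60 - 6*c) - 30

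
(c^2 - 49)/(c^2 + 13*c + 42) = (c - 7)/(c + 6)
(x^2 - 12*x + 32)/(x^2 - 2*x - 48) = (x - 4)/(x + 6)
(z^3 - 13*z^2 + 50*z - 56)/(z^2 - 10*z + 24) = (z^2 - 9*z + 14)/(z - 6)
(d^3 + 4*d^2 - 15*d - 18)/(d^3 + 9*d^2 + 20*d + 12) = (d - 3)/(d + 2)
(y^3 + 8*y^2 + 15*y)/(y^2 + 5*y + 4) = y*(y^2 + 8*y + 15)/(y^2 + 5*y + 4)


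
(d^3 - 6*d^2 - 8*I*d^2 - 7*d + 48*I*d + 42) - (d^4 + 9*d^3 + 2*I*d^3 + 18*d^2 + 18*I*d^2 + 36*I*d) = -d^4 - 8*d^3 - 2*I*d^3 - 24*d^2 - 26*I*d^2 - 7*d + 12*I*d + 42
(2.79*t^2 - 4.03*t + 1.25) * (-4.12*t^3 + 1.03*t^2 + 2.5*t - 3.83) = -11.4948*t^5 + 19.4773*t^4 - 2.3259*t^3 - 19.4732*t^2 + 18.5599*t - 4.7875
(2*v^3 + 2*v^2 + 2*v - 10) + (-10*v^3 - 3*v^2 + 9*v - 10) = -8*v^3 - v^2 + 11*v - 20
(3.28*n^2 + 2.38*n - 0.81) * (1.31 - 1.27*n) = -4.1656*n^3 + 1.2742*n^2 + 4.1465*n - 1.0611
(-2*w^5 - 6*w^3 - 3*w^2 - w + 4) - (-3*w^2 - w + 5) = -2*w^5 - 6*w^3 - 1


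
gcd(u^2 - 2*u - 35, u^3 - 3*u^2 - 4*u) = 1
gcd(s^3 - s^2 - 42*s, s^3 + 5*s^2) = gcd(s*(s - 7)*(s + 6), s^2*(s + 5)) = s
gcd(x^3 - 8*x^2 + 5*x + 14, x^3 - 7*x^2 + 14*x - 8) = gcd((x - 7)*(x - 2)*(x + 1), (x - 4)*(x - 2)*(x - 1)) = x - 2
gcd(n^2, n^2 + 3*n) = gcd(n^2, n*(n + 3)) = n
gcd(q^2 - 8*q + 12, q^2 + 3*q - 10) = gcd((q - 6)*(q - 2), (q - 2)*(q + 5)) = q - 2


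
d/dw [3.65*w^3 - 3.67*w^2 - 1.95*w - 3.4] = 10.95*w^2 - 7.34*w - 1.95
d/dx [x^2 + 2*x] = 2*x + 2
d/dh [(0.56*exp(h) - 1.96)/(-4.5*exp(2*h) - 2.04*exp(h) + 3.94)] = (2.52*exp(2*h) - 17.64*exp(h) - 1.792)*exp(h)/(20.25*exp(4*h) + 18.36*exp(3*h) - 31.2984*exp(2*h) - 16.0752*exp(h) + 15.5236)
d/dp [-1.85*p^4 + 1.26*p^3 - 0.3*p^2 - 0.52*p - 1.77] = -7.4*p^3 + 3.78*p^2 - 0.6*p - 0.52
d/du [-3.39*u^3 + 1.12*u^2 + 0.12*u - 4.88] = -10.17*u^2 + 2.24*u + 0.12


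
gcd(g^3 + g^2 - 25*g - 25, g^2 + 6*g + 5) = g^2 + 6*g + 5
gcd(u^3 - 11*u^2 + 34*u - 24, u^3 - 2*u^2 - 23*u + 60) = u - 4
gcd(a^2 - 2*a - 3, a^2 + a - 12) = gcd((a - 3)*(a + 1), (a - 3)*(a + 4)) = a - 3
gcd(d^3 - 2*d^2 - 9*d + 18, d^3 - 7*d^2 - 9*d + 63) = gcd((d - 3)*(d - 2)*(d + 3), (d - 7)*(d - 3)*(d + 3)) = d^2 - 9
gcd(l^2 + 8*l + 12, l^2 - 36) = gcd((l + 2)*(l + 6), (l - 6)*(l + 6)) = l + 6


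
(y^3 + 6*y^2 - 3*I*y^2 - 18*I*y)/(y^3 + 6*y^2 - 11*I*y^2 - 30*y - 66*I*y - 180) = y*(y - 3*I)/(y^2 - 11*I*y - 30)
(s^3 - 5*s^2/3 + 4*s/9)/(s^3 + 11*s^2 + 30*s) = (9*s^2 - 15*s + 4)/(9*(s^2 + 11*s + 30))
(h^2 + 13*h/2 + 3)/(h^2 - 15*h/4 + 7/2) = 2*(2*h^2 + 13*h + 6)/(4*h^2 - 15*h + 14)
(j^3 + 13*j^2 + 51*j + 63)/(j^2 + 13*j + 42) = (j^2 + 6*j + 9)/(j + 6)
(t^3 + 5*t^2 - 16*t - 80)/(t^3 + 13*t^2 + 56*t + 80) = (t - 4)/(t + 4)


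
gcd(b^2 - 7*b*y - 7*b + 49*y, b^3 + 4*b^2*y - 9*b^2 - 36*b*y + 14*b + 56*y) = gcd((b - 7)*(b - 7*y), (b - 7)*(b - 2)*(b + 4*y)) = b - 7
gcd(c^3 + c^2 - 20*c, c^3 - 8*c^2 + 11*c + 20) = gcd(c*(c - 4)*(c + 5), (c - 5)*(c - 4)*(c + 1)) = c - 4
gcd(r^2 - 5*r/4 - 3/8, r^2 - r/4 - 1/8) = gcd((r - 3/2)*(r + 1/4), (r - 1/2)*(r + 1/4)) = r + 1/4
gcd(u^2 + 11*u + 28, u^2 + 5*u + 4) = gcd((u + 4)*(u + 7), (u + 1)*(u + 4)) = u + 4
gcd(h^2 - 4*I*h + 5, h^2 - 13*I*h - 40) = h - 5*I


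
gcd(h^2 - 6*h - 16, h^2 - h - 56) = h - 8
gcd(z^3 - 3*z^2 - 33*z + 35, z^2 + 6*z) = 1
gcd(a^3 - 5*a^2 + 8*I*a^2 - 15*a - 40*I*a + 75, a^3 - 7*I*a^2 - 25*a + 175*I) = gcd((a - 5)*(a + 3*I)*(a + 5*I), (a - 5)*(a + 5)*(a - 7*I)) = a - 5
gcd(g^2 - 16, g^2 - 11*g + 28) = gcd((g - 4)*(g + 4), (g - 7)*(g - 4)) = g - 4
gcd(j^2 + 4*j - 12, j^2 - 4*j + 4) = j - 2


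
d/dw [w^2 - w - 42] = 2*w - 1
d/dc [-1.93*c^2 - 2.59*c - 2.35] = -3.86*c - 2.59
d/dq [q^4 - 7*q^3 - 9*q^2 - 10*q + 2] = 4*q^3 - 21*q^2 - 18*q - 10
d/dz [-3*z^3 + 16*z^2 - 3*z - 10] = -9*z^2 + 32*z - 3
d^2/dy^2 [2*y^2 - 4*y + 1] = 4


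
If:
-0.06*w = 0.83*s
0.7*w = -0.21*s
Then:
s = 0.00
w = 0.00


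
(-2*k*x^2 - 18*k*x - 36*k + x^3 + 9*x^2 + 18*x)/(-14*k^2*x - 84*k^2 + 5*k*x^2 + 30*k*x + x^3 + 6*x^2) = (x + 3)/(7*k + x)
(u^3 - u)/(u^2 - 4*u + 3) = u*(u + 1)/(u - 3)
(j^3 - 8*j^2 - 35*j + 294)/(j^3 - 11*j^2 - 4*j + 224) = (j^2 - j - 42)/(j^2 - 4*j - 32)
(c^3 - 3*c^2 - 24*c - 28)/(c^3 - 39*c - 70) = (c + 2)/(c + 5)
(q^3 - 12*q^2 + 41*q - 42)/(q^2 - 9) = (q^2 - 9*q + 14)/(q + 3)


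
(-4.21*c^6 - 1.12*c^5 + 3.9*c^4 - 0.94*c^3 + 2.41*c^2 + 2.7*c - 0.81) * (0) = 0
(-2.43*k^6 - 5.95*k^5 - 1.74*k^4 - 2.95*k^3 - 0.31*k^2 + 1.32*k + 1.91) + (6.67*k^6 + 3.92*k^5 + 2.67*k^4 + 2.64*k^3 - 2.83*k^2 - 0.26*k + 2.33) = 4.24*k^6 - 2.03*k^5 + 0.93*k^4 - 0.31*k^3 - 3.14*k^2 + 1.06*k + 4.24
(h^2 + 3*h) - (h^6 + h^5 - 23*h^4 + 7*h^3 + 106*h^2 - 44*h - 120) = -h^6 - h^5 + 23*h^4 - 7*h^3 - 105*h^2 + 47*h + 120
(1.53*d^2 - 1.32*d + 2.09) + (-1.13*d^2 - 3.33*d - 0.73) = 0.4*d^2 - 4.65*d + 1.36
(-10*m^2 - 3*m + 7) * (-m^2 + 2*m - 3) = 10*m^4 - 17*m^3 + 17*m^2 + 23*m - 21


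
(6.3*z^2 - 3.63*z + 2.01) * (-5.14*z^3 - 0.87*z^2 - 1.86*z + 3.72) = -32.382*z^5 + 13.1772*z^4 - 18.8913*z^3 + 28.4391*z^2 - 17.2422*z + 7.4772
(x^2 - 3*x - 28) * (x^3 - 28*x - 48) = x^5 - 3*x^4 - 56*x^3 + 36*x^2 + 928*x + 1344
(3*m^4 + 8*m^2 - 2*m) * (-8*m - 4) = -24*m^5 - 12*m^4 - 64*m^3 - 16*m^2 + 8*m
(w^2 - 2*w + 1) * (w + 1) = w^3 - w^2 - w + 1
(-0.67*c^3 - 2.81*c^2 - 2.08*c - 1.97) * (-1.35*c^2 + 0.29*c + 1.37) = 0.9045*c^5 + 3.5992*c^4 + 1.0752*c^3 - 1.7934*c^2 - 3.4209*c - 2.6989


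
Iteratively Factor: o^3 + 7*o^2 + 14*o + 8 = (o + 4)*(o^2 + 3*o + 2) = (o + 1)*(o + 4)*(o + 2)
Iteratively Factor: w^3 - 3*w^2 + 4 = (w - 2)*(w^2 - w - 2) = (w - 2)^2*(w + 1)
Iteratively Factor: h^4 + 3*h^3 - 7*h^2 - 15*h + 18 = (h - 1)*(h^3 + 4*h^2 - 3*h - 18) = (h - 2)*(h - 1)*(h^2 + 6*h + 9) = (h - 2)*(h - 1)*(h + 3)*(h + 3)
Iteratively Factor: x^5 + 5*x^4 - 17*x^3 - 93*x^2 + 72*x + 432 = (x + 4)*(x^4 + x^3 - 21*x^2 - 9*x + 108) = (x - 3)*(x + 4)*(x^3 + 4*x^2 - 9*x - 36) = (x - 3)^2*(x + 4)*(x^2 + 7*x + 12) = (x - 3)^2*(x + 4)^2*(x + 3)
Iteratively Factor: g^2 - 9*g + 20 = (g - 5)*(g - 4)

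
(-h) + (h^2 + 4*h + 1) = h^2 + 3*h + 1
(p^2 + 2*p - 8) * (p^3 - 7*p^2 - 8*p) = p^5 - 5*p^4 - 30*p^3 + 40*p^2 + 64*p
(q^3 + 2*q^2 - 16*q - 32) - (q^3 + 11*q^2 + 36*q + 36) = -9*q^2 - 52*q - 68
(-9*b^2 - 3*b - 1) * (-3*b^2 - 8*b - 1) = 27*b^4 + 81*b^3 + 36*b^2 + 11*b + 1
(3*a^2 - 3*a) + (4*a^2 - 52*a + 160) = 7*a^2 - 55*a + 160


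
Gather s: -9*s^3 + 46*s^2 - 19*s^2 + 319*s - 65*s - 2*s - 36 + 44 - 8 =-9*s^3 + 27*s^2 + 252*s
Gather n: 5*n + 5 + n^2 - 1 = n^2 + 5*n + 4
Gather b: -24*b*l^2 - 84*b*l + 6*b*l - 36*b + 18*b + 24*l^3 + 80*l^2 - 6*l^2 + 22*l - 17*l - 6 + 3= b*(-24*l^2 - 78*l - 18) + 24*l^3 + 74*l^2 + 5*l - 3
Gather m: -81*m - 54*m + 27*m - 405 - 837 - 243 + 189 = -108*m - 1296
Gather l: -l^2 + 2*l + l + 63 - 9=-l^2 + 3*l + 54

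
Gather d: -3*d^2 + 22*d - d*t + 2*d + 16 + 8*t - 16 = -3*d^2 + d*(24 - t) + 8*t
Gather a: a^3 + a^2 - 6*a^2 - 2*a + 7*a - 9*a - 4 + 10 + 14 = a^3 - 5*a^2 - 4*a + 20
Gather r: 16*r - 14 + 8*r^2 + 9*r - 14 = 8*r^2 + 25*r - 28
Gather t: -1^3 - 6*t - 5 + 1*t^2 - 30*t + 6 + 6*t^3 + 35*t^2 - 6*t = 6*t^3 + 36*t^2 - 42*t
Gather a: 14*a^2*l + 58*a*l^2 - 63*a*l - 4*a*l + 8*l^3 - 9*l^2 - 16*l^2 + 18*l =14*a^2*l + a*(58*l^2 - 67*l) + 8*l^3 - 25*l^2 + 18*l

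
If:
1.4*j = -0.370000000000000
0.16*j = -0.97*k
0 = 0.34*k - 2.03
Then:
No Solution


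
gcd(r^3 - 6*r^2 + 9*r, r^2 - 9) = r - 3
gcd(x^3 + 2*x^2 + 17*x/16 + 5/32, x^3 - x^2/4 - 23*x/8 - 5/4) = x^2 + 7*x/4 + 5/8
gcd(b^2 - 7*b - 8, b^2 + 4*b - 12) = 1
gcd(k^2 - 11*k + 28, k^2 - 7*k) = k - 7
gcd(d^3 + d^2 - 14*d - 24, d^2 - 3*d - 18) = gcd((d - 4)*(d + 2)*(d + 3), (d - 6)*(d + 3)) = d + 3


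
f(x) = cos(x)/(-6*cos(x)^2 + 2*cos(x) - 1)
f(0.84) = -0.29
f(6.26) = -0.20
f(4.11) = 0.14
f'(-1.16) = -0.03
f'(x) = (-12*sin(x)*cos(x) + 2*sin(x))*cos(x)/(-6*cos(x)^2 + 2*cos(x) - 1)^2 - sin(x)/(-6*cos(x)^2 + 2*cos(x) - 1) = (1 - 6*cos(x)^2)*sin(x)/(6*sin(x)^2 + 2*cos(x) - 7)^2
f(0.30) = -0.21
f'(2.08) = -0.03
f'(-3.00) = 0.01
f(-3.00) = 0.11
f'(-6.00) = -0.06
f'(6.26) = 0.00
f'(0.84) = -0.23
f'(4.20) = 0.03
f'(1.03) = -0.21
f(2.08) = 0.14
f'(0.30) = -0.06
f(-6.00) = -0.21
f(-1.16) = -0.34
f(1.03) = -0.33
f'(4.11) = 0.05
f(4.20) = 0.14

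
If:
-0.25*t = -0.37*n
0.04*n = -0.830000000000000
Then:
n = -20.75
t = -30.71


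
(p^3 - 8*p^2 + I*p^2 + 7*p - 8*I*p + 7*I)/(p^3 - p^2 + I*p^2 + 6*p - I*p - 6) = (p^2 + p*(-7 + I) - 7*I)/(p^2 + I*p + 6)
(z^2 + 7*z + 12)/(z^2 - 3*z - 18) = (z + 4)/(z - 6)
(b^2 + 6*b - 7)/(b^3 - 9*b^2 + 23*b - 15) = (b + 7)/(b^2 - 8*b + 15)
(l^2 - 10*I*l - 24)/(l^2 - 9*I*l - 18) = (l - 4*I)/(l - 3*I)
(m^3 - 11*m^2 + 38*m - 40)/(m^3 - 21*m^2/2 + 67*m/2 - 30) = 2*(m - 2)/(2*m - 3)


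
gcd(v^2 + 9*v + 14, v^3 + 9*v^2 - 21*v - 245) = v + 7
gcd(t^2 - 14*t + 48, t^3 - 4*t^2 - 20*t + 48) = t - 6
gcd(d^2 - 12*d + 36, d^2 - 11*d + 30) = d - 6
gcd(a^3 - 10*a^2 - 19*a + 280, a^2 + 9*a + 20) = a + 5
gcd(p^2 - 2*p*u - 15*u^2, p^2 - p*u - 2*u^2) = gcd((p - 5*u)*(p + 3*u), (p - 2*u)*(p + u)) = 1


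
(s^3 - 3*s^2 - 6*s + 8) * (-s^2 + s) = -s^5 + 4*s^4 + 3*s^3 - 14*s^2 + 8*s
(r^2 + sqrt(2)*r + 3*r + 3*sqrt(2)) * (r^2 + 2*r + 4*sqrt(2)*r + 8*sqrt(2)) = r^4 + 5*r^3 + 5*sqrt(2)*r^3 + 14*r^2 + 25*sqrt(2)*r^2 + 40*r + 30*sqrt(2)*r + 48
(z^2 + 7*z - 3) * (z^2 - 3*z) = z^4 + 4*z^3 - 24*z^2 + 9*z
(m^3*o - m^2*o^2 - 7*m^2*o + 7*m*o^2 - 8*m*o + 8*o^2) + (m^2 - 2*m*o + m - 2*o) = m^3*o - m^2*o^2 - 7*m^2*o + m^2 + 7*m*o^2 - 10*m*o + m + 8*o^2 - 2*o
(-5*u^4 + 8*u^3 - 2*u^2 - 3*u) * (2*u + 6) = -10*u^5 - 14*u^4 + 44*u^3 - 18*u^2 - 18*u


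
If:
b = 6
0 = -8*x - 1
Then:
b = 6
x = -1/8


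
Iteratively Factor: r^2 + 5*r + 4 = (r + 4)*(r + 1)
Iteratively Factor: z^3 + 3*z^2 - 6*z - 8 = (z + 1)*(z^2 + 2*z - 8) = (z - 2)*(z + 1)*(z + 4)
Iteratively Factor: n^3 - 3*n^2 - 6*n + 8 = (n - 1)*(n^2 - 2*n - 8) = (n - 1)*(n + 2)*(n - 4)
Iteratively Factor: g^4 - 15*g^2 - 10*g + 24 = (g + 3)*(g^3 - 3*g^2 - 6*g + 8) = (g - 4)*(g + 3)*(g^2 + g - 2) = (g - 4)*(g - 1)*(g + 3)*(g + 2)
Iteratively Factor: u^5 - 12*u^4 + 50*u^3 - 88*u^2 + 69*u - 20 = (u - 4)*(u^4 - 8*u^3 + 18*u^2 - 16*u + 5) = (u - 4)*(u - 1)*(u^3 - 7*u^2 + 11*u - 5) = (u - 5)*(u - 4)*(u - 1)*(u^2 - 2*u + 1) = (u - 5)*(u - 4)*(u - 1)^2*(u - 1)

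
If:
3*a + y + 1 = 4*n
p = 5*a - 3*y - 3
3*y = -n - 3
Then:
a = -13*y/3 - 13/3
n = -3*y - 3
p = -74*y/3 - 74/3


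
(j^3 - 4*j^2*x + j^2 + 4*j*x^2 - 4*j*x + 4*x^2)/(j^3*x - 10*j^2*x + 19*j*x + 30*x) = (j^2 - 4*j*x + 4*x^2)/(x*(j^2 - 11*j + 30))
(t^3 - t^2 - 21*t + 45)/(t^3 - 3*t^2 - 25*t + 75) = (t - 3)/(t - 5)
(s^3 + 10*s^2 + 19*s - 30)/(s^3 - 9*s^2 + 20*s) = (s^3 + 10*s^2 + 19*s - 30)/(s*(s^2 - 9*s + 20))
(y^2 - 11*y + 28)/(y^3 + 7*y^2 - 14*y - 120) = (y - 7)/(y^2 + 11*y + 30)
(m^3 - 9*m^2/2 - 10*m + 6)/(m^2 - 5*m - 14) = (m^2 - 13*m/2 + 3)/(m - 7)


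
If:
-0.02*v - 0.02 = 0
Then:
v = -1.00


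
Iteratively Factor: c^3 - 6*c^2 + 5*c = (c - 1)*(c^2 - 5*c) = (c - 5)*(c - 1)*(c)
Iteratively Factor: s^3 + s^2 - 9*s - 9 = (s + 1)*(s^2 - 9) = (s - 3)*(s + 1)*(s + 3)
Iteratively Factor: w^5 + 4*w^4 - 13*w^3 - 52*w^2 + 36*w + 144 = (w - 3)*(w^4 + 7*w^3 + 8*w^2 - 28*w - 48) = (w - 3)*(w + 3)*(w^3 + 4*w^2 - 4*w - 16) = (w - 3)*(w + 2)*(w + 3)*(w^2 + 2*w - 8) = (w - 3)*(w - 2)*(w + 2)*(w + 3)*(w + 4)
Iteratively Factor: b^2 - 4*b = (b - 4)*(b)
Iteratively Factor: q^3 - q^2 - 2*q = (q + 1)*(q^2 - 2*q) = q*(q + 1)*(q - 2)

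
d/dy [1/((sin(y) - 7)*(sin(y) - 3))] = 2*(5 - sin(y))*cos(y)/((sin(y) - 7)^2*(sin(y) - 3)^2)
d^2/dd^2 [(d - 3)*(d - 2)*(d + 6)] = 6*d + 2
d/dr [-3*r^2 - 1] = -6*r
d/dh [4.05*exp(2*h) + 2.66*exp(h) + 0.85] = (8.1*exp(h) + 2.66)*exp(h)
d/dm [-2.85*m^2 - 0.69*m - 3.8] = -5.7*m - 0.69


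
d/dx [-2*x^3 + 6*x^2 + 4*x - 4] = -6*x^2 + 12*x + 4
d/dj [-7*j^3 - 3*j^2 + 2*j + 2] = -21*j^2 - 6*j + 2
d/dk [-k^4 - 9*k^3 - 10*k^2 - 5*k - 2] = -4*k^3 - 27*k^2 - 20*k - 5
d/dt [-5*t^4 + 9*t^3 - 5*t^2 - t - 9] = -20*t^3 + 27*t^2 - 10*t - 1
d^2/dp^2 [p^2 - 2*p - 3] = 2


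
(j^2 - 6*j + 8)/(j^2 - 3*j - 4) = (j - 2)/(j + 1)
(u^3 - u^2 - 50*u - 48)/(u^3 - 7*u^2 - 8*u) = (u + 6)/u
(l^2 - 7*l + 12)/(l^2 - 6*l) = (l^2 - 7*l + 12)/(l*(l - 6))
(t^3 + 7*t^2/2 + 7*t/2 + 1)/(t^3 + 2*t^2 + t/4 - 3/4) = 2*(2*t^2 + 5*t + 2)/(4*t^2 + 4*t - 3)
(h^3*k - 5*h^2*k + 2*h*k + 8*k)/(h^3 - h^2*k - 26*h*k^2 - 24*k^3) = k*(-h^3 + 5*h^2 - 2*h - 8)/(-h^3 + h^2*k + 26*h*k^2 + 24*k^3)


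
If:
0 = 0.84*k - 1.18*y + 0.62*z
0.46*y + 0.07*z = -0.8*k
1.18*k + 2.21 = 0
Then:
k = -1.87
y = 2.23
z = 6.77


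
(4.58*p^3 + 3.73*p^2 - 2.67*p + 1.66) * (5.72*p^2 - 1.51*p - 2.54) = 26.1976*p^5 + 14.4198*p^4 - 32.5379*p^3 + 4.0527*p^2 + 4.2752*p - 4.2164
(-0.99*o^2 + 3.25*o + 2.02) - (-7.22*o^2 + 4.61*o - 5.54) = 6.23*o^2 - 1.36*o + 7.56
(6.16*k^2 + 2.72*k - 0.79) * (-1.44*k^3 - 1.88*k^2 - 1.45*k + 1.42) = -8.8704*k^5 - 15.4976*k^4 - 12.908*k^3 + 6.2884*k^2 + 5.0079*k - 1.1218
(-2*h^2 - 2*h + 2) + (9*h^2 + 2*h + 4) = 7*h^2 + 6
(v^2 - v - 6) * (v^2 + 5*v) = v^4 + 4*v^3 - 11*v^2 - 30*v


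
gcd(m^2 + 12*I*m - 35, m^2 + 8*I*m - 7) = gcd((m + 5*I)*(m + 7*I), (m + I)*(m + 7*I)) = m + 7*I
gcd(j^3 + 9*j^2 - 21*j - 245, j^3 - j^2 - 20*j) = j - 5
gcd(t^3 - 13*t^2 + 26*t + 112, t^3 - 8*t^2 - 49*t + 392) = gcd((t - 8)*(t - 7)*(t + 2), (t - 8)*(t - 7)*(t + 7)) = t^2 - 15*t + 56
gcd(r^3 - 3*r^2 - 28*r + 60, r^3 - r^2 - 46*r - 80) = r + 5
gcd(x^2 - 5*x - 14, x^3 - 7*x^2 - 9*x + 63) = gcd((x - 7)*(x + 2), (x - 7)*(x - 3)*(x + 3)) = x - 7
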